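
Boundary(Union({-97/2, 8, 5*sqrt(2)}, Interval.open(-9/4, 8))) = {-97/2, -9/4, 8}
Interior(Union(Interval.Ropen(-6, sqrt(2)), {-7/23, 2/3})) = Interval.open(-6, sqrt(2))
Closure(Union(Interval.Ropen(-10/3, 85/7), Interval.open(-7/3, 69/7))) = Interval(-10/3, 85/7)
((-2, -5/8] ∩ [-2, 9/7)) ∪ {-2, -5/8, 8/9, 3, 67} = [-2, -5/8] ∪ {8/9, 3, 67}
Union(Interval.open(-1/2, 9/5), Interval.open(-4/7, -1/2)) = Union(Interval.open(-4/7, -1/2), Interval.open(-1/2, 9/5))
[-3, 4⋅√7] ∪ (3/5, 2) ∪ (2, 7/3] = [-3, 4⋅√7]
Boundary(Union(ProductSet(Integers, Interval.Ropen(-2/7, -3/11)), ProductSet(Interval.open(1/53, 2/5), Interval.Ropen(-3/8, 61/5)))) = Union(ProductSet(Complement(Integers, Interval.open(1/53, 2/5)), Interval(-2/7, -3/11)), ProductSet({1/53, 2/5}, Interval(-3/8, 61/5)), ProductSet(Interval(1/53, 2/5), {-3/8, 61/5}))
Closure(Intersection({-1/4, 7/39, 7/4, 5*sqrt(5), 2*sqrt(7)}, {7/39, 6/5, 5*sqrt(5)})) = {7/39, 5*sqrt(5)}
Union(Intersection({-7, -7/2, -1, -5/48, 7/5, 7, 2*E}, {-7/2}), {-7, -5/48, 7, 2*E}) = {-7, -7/2, -5/48, 7, 2*E}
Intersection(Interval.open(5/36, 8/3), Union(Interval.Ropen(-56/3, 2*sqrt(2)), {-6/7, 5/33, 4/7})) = Interval.open(5/36, 8/3)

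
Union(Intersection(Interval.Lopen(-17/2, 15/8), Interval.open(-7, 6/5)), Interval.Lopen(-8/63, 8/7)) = Interval.open(-7, 6/5)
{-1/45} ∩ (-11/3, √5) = {-1/45}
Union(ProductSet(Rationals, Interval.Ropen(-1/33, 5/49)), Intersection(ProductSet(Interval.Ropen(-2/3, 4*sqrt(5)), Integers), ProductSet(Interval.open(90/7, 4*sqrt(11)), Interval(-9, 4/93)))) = ProductSet(Rationals, Interval.Ropen(-1/33, 5/49))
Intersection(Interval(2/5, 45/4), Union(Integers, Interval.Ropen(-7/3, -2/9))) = Range(1, 12, 1)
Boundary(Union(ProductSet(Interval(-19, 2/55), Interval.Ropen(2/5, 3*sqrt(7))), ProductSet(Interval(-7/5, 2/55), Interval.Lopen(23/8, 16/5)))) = Union(ProductSet({-19, 2/55}, Interval(2/5, 3*sqrt(7))), ProductSet(Interval(-19, 2/55), {2/5, 3*sqrt(7)}))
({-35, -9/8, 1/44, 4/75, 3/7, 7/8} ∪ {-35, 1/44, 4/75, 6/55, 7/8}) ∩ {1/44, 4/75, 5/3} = {1/44, 4/75}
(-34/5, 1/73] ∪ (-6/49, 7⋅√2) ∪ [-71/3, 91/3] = [-71/3, 91/3]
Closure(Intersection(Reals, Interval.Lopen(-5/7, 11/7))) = Interval(-5/7, 11/7)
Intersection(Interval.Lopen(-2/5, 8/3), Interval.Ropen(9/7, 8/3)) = Interval.Ropen(9/7, 8/3)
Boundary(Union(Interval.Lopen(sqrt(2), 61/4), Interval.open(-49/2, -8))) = {-49/2, -8, 61/4, sqrt(2)}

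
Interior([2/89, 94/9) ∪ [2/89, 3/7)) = (2/89, 94/9)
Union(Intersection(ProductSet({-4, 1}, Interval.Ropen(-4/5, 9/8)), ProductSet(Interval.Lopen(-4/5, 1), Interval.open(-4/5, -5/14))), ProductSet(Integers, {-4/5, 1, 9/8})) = Union(ProductSet({1}, Interval.open(-4/5, -5/14)), ProductSet(Integers, {-4/5, 1, 9/8}))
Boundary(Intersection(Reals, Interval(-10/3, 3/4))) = {-10/3, 3/4}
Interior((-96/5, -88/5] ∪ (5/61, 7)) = (-96/5, -88/5) ∪ (5/61, 7)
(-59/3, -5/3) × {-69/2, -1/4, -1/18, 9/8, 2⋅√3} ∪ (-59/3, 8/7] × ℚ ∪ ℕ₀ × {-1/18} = (ℕ₀ × {-1/18}) ∪ ((-59/3, 8/7] × ℚ) ∪ ((-59/3, -5/3) × {-69/2, -1/4, -1/18, 9/8, 2⋅√3})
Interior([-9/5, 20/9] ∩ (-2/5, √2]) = (-2/5, √2)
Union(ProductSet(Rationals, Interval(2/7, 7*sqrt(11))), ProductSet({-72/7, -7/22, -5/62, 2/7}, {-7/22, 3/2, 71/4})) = Union(ProductSet({-72/7, -7/22, -5/62, 2/7}, {-7/22, 3/2, 71/4}), ProductSet(Rationals, Interval(2/7, 7*sqrt(11))))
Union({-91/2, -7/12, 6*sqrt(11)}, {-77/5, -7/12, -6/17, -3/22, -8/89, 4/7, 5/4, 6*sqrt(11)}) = {-91/2, -77/5, -7/12, -6/17, -3/22, -8/89, 4/7, 5/4, 6*sqrt(11)}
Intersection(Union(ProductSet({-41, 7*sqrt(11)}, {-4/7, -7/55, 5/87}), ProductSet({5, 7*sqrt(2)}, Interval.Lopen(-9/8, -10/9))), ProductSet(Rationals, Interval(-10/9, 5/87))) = Union(ProductSet({-41}, {-4/7, -7/55, 5/87}), ProductSet({5}, {-10/9}))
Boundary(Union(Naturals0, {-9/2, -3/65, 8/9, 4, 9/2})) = Union({-9/2, -3/65, 8/9, 9/2}, Naturals0)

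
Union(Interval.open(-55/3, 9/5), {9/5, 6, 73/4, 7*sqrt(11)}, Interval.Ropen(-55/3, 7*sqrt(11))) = Interval(-55/3, 7*sqrt(11))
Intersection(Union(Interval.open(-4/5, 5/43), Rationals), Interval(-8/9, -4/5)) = Intersection(Interval(-8/9, -4/5), Rationals)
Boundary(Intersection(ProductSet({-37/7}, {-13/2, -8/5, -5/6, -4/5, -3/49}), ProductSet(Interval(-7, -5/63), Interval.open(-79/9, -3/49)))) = ProductSet({-37/7}, {-13/2, -8/5, -5/6, -4/5})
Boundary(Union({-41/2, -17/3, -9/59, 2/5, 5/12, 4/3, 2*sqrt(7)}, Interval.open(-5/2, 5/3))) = {-41/2, -17/3, -5/2, 5/3, 2*sqrt(7)}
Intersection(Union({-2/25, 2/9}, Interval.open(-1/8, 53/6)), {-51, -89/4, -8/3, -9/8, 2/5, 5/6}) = {2/5, 5/6}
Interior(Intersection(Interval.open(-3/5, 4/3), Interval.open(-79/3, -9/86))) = Interval.open(-3/5, -9/86)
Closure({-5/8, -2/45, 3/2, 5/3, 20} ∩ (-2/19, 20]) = {-2/45, 3/2, 5/3, 20}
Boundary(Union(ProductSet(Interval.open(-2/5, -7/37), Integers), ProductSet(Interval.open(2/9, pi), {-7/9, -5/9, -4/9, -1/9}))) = Union(ProductSet(Interval(-2/5, -7/37), Integers), ProductSet(Interval(2/9, pi), {-7/9, -5/9, -4/9, -1/9}))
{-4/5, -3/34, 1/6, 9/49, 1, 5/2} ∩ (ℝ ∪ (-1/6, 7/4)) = {-4/5, -3/34, 1/6, 9/49, 1, 5/2}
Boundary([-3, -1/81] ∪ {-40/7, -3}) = {-40/7, -3, -1/81}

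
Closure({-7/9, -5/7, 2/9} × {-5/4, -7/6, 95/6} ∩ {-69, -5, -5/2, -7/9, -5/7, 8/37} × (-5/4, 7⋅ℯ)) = {-7/9, -5/7} × {-7/6, 95/6}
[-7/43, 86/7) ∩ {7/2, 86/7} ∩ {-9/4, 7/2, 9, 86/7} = {7/2}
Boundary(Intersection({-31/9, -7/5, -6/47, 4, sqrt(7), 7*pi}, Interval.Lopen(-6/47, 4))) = {4, sqrt(7)}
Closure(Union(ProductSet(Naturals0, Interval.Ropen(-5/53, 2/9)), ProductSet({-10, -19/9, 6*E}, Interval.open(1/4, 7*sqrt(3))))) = Union(ProductSet({-10, -19/9, 6*E}, Interval(1/4, 7*sqrt(3))), ProductSet(Naturals0, Interval(-5/53, 2/9)))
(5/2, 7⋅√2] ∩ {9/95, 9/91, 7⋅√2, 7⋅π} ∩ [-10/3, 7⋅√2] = {7⋅√2}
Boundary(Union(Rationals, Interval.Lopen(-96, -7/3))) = Union(Interval(-oo, -96), Interval(-7/3, oo))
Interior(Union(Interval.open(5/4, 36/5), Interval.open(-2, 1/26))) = Union(Interval.open(-2, 1/26), Interval.open(5/4, 36/5))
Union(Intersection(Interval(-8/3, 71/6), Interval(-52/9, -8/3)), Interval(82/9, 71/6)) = Union({-8/3}, Interval(82/9, 71/6))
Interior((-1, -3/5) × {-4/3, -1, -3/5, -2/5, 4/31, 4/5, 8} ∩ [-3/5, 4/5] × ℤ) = ∅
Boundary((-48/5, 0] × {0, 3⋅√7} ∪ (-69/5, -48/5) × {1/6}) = ([-69/5, -48/5] × {1/6}) ∪ ([-48/5, 0] × {0, 3⋅√7})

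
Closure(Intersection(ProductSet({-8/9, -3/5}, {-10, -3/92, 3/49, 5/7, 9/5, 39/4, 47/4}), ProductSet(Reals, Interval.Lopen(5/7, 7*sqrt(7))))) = ProductSet({-8/9, -3/5}, {9/5, 39/4, 47/4})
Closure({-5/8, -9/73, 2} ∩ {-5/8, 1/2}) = {-5/8}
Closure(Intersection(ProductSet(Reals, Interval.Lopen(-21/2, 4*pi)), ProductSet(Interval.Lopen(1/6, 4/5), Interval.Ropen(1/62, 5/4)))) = Union(ProductSet({1/6, 4/5}, Interval(1/62, 5/4)), ProductSet(Interval(1/6, 4/5), {1/62, 5/4}), ProductSet(Interval.Lopen(1/6, 4/5), Interval.Ropen(1/62, 5/4)))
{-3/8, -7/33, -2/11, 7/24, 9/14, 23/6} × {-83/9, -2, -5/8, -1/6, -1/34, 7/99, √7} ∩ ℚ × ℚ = {-3/8, -7/33, -2/11, 7/24, 9/14, 23/6} × {-83/9, -2, -5/8, -1/6, -1/34, 7/99}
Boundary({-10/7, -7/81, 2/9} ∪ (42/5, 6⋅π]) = {-10/7, -7/81, 2/9, 42/5, 6⋅π}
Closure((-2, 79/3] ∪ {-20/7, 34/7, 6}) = {-20/7} ∪ [-2, 79/3]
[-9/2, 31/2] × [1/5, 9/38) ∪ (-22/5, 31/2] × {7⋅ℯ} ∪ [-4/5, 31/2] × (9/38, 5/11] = ((-22/5, 31/2] × {7⋅ℯ}) ∪ ([-9/2, 31/2] × [1/5, 9/38)) ∪ ([-4/5, 31/2] × (9/38, 5/11])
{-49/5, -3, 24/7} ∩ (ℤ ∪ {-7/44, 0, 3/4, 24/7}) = {-3, 24/7}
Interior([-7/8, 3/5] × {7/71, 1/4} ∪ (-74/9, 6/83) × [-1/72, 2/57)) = (-74/9, 6/83) × (-1/72, 2/57)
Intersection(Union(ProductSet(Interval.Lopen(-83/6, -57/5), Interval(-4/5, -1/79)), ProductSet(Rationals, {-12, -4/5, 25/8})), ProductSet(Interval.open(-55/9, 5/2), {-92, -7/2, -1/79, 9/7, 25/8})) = ProductSet(Intersection(Interval.open(-55/9, 5/2), Rationals), {25/8})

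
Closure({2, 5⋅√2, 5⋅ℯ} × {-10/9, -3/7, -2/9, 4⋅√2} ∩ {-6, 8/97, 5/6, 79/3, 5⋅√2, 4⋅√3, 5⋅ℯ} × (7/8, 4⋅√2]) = {5⋅√2, 5⋅ℯ} × {4⋅√2}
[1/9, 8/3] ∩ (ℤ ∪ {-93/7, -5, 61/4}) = {1, 2}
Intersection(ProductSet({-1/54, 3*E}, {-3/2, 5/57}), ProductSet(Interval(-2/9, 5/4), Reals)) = ProductSet({-1/54}, {-3/2, 5/57})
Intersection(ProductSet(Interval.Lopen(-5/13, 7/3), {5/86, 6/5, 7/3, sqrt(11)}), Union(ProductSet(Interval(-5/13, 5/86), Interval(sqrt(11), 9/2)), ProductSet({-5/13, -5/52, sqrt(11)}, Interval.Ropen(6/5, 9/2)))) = Union(ProductSet({-5/52}, {6/5, 7/3, sqrt(11)}), ProductSet(Interval.Lopen(-5/13, 5/86), {sqrt(11)}))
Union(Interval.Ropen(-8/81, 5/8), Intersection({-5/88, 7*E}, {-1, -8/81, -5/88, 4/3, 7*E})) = Union({7*E}, Interval.Ropen(-8/81, 5/8))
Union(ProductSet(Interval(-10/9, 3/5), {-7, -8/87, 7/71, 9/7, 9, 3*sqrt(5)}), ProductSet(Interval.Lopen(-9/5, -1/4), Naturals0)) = Union(ProductSet(Interval.Lopen(-9/5, -1/4), Naturals0), ProductSet(Interval(-10/9, 3/5), {-7, -8/87, 7/71, 9/7, 9, 3*sqrt(5)}))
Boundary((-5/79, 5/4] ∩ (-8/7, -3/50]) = {-5/79, -3/50}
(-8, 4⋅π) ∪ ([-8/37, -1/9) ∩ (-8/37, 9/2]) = (-8, 4⋅π)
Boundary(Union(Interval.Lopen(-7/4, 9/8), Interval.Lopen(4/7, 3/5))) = {-7/4, 9/8}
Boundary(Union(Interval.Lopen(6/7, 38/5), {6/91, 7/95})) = {6/91, 7/95, 6/7, 38/5}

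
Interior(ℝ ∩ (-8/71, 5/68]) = (-8/71, 5/68)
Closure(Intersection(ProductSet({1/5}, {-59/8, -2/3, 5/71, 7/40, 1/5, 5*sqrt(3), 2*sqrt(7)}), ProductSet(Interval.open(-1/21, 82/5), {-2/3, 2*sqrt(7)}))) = ProductSet({1/5}, {-2/3, 2*sqrt(7)})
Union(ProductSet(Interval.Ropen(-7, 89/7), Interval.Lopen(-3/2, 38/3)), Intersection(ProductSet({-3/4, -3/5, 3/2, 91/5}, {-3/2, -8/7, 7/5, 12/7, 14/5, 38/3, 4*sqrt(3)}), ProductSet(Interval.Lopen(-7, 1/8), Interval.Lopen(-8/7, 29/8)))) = ProductSet(Interval.Ropen(-7, 89/7), Interval.Lopen(-3/2, 38/3))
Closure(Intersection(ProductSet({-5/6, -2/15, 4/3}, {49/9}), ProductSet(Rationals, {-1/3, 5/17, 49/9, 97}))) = ProductSet({-5/6, -2/15, 4/3}, {49/9})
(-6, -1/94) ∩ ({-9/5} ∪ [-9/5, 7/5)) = [-9/5, -1/94)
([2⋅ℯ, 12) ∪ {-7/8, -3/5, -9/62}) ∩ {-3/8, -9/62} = {-9/62}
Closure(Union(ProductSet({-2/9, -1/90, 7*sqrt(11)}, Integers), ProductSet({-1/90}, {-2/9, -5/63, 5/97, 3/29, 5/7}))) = Union(ProductSet({-1/90}, {-2/9, -5/63, 5/97, 3/29, 5/7}), ProductSet({-2/9, -1/90, 7*sqrt(11)}, Integers))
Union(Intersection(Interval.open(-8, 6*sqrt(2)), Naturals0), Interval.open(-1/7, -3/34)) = Union(Interval.open(-1/7, -3/34), Range(0, 9, 1))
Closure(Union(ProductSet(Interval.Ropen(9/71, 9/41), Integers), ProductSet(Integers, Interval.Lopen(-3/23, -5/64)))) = Union(ProductSet(Integers, Interval(-3/23, -5/64)), ProductSet(Interval(9/71, 9/41), Integers))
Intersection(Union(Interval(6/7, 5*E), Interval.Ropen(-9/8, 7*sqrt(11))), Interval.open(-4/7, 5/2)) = Interval.open(-4/7, 5/2)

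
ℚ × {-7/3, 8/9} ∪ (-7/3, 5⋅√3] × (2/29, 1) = (ℚ × {-7/3, 8/9}) ∪ ((-7/3, 5⋅√3] × (2/29, 1))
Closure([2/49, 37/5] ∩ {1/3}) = {1/3}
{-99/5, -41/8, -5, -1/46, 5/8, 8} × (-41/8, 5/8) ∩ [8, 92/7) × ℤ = {8} × {-5, -4, …, 0}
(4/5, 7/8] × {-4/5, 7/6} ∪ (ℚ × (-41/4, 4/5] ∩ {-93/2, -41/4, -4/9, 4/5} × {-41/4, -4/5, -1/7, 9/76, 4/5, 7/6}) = ((4/5, 7/8] × {-4/5, 7/6}) ∪ ({-93/2, -41/4, -4/9, 4/5} × {-4/5, -1/7, 9/76, 4/5})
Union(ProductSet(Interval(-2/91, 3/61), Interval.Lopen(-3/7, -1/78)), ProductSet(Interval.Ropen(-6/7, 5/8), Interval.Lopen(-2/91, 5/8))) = Union(ProductSet(Interval.Ropen(-6/7, 5/8), Interval.Lopen(-2/91, 5/8)), ProductSet(Interval(-2/91, 3/61), Interval.Lopen(-3/7, -1/78)))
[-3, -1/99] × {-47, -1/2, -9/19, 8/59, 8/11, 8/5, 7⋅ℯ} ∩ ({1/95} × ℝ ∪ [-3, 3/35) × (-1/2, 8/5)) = [-3, -1/99] × {-9/19, 8/59, 8/11}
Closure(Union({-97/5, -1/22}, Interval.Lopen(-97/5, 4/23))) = Interval(-97/5, 4/23)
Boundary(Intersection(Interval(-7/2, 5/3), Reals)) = {-7/2, 5/3}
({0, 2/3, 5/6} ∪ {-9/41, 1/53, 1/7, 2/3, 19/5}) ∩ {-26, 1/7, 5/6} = {1/7, 5/6}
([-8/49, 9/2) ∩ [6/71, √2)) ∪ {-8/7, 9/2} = {-8/7, 9/2} ∪ [6/71, √2)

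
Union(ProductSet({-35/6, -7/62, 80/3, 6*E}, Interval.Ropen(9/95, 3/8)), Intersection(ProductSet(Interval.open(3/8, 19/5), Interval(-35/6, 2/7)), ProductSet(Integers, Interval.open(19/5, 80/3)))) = ProductSet({-35/6, -7/62, 80/3, 6*E}, Interval.Ropen(9/95, 3/8))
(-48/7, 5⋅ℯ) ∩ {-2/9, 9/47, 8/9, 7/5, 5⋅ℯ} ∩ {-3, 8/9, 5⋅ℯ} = {8/9}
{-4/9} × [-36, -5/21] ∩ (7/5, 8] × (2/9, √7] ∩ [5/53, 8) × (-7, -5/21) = ∅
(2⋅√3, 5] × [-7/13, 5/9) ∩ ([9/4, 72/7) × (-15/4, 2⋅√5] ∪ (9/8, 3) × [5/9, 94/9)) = (2⋅√3, 5] × [-7/13, 5/9)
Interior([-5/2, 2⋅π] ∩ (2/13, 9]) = (2/13, 2⋅π)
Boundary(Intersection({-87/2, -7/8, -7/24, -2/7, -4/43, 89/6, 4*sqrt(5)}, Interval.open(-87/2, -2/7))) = {-7/8, -7/24}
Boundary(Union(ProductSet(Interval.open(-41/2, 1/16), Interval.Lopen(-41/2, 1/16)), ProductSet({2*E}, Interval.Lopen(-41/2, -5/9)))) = Union(ProductSet({2*E}, Interval(-41/2, -5/9)), ProductSet({-41/2, 1/16}, Interval(-41/2, 1/16)), ProductSet(Interval(-41/2, 1/16), {-41/2, 1/16}))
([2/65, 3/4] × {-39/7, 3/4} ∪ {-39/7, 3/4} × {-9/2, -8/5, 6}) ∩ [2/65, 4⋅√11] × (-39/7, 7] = ({3/4} × {-9/2, -8/5, 6}) ∪ ([2/65, 3/4] × {3/4})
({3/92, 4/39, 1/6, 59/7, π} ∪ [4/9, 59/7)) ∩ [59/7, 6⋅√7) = {59/7}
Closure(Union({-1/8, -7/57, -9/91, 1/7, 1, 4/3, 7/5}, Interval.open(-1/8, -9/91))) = Union({1/7, 1, 4/3, 7/5}, Interval(-1/8, -9/91))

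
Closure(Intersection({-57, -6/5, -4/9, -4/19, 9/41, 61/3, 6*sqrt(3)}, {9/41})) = {9/41}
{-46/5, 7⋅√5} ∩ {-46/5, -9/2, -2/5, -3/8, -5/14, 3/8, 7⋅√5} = {-46/5, 7⋅√5}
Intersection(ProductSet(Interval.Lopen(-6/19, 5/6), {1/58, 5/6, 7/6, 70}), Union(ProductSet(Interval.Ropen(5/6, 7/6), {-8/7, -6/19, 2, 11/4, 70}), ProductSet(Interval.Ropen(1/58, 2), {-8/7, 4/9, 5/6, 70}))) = ProductSet(Interval(1/58, 5/6), {5/6, 70})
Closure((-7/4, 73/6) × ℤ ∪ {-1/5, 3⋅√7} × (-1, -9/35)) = ([-7/4, 73/6] × ℤ) ∪ ({-1/5, 3⋅√7} × [-1, -9/35])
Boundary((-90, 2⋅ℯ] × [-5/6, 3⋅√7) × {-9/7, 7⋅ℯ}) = (({-90, 2⋅ℯ} × [-5/6, 3⋅√7]) ∪ ([-90, 2⋅ℯ] × {-5/6, 3⋅√7}) ∪ ((-90, 2⋅ℯ] × [-5/6, 3⋅√7))) × {-9/7, 7⋅ℯ}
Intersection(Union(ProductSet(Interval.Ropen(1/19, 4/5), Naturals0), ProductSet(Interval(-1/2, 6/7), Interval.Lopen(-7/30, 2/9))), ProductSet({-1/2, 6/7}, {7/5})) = EmptySet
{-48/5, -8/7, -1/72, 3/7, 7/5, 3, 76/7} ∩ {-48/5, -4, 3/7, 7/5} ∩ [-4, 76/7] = {3/7, 7/5}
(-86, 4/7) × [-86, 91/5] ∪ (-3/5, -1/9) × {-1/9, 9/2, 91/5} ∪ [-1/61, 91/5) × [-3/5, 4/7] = ((-86, 4/7) × [-86, 91/5]) ∪ ([-1/61, 91/5) × [-3/5, 4/7])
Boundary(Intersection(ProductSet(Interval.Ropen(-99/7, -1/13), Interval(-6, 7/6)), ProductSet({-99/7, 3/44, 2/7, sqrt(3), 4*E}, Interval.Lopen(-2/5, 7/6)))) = ProductSet({-99/7}, Interval(-2/5, 7/6))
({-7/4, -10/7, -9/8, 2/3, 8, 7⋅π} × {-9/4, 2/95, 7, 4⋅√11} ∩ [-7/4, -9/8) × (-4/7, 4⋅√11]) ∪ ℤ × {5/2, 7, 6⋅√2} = (ℤ × {5/2, 7, 6⋅√2}) ∪ ({-7/4, -10/7} × {2/95, 7, 4⋅√11})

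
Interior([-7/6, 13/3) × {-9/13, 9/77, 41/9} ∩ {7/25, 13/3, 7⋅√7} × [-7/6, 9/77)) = ∅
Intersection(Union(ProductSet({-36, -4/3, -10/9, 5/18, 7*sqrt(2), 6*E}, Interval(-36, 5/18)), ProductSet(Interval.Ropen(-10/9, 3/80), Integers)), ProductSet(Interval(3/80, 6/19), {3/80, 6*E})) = ProductSet({5/18}, {3/80})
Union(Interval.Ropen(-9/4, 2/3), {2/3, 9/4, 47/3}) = Union({9/4, 47/3}, Interval(-9/4, 2/3))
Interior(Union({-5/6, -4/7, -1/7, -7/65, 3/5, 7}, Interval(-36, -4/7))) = Interval.open(-36, -4/7)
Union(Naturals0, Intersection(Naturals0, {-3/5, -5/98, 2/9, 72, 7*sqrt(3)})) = Naturals0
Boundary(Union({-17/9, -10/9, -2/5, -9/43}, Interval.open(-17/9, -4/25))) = {-17/9, -4/25}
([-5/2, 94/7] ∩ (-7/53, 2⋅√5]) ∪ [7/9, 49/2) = (-7/53, 49/2)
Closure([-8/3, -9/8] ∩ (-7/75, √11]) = ∅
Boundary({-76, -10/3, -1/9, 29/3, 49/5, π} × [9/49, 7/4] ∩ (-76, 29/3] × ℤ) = {-10/3, -1/9, 29/3, π} × {1}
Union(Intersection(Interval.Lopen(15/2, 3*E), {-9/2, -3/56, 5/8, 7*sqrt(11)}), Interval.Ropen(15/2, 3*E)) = Interval.Ropen(15/2, 3*E)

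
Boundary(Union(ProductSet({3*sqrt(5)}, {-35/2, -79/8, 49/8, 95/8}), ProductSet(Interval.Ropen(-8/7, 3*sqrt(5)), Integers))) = Union(ProductSet({3*sqrt(5)}, {-35/2, -79/8, 49/8, 95/8}), ProductSet(Interval(-8/7, 3*sqrt(5)), Integers))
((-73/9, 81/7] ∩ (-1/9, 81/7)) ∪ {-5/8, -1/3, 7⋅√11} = {-5/8, -1/3, 7⋅√11} ∪ (-1/9, 81/7)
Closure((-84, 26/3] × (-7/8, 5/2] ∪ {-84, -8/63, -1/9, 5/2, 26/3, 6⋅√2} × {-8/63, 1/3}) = ({-84, 26/3} × [-7/8, 5/2]) ∪ ([-84, 26/3] × {-7/8, 5/2}) ∪ ((-84, 26/3] × (-7/8, 5/2]) ∪ ({-84, -8/63, -1/9, 5/2, 26/3, 6⋅√2} × {-8/63, 1/3})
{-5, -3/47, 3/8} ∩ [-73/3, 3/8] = {-5, -3/47, 3/8}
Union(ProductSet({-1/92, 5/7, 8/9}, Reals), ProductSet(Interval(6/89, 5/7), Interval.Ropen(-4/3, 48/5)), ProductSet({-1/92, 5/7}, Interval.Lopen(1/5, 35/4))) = Union(ProductSet({-1/92, 5/7, 8/9}, Reals), ProductSet(Interval(6/89, 5/7), Interval.Ropen(-4/3, 48/5)))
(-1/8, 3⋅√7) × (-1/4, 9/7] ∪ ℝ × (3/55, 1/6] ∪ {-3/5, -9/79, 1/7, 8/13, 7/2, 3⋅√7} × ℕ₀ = (ℝ × (3/55, 1/6]) ∪ ({-3/5, -9/79, 1/7, 8/13, 7/2, 3⋅√7} × ℕ₀) ∪ ((-1/8, 3⋅√7) × (-1/4, 9/7])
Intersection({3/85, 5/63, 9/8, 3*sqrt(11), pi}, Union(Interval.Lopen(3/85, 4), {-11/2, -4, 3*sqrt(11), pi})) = {5/63, 9/8, 3*sqrt(11), pi}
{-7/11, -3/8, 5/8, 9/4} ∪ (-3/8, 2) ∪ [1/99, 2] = {-7/11, 9/4} ∪ [-3/8, 2]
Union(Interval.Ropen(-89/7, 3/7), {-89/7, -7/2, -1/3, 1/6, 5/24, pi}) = Union({pi}, Interval.Ropen(-89/7, 3/7))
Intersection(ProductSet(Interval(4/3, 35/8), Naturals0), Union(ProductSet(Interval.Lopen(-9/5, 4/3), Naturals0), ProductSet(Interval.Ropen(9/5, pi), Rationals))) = ProductSet(Union({4/3}, Interval.Ropen(9/5, pi)), Naturals0)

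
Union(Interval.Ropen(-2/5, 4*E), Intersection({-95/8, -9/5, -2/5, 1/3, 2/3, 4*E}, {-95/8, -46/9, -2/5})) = Union({-95/8}, Interval.Ropen(-2/5, 4*E))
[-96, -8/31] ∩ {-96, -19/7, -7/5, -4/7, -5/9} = {-96, -19/7, -7/5, -4/7, -5/9}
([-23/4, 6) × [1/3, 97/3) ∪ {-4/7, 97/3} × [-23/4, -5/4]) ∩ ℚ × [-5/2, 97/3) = ({-4/7, 97/3} × [-5/2, -5/4]) ∪ ((ℚ ∩ [-23/4, 6)) × [1/3, 97/3))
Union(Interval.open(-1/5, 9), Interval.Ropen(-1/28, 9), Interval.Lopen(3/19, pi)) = Interval.open(-1/5, 9)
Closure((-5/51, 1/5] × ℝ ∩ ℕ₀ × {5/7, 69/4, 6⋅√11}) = {0} × {5/7, 69/4, 6⋅√11}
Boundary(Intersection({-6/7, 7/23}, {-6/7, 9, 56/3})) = {-6/7}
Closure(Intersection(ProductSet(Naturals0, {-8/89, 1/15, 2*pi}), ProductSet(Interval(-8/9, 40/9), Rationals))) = ProductSet(Range(0, 5, 1), {-8/89, 1/15})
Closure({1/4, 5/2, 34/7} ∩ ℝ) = {1/4, 5/2, 34/7}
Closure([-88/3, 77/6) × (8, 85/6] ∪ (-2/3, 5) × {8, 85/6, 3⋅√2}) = ({-88/3, 77/6} × [8, 85/6]) ∪ ([-88/3, 77/6] × {8, 85/6}) ∪ ([-88/3, 77/6) × (8, 85/6]) ∪ ([-2/3, 5] × {8, 85/6, 3⋅√2})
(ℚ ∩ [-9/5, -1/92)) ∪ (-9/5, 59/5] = [-9/5, 59/5] ∪ (ℚ ∩ [-9/5, -1/92))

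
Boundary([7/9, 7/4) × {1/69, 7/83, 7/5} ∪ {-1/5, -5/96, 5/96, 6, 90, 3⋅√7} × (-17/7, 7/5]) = ([7/9, 7/4] × {1/69, 7/83, 7/5}) ∪ ({-1/5, -5/96, 5/96, 6, 90, 3⋅√7} × [-17/7, 7/5])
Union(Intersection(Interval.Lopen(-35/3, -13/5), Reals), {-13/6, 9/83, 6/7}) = Union({-13/6, 9/83, 6/7}, Interval.Lopen(-35/3, -13/5))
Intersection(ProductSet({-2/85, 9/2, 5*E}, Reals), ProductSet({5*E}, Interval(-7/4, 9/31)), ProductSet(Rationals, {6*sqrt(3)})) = EmptySet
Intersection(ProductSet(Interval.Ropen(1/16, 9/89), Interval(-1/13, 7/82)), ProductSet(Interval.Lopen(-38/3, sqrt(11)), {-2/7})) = EmptySet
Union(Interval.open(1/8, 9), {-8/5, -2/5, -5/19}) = Union({-8/5, -2/5, -5/19}, Interval.open(1/8, 9))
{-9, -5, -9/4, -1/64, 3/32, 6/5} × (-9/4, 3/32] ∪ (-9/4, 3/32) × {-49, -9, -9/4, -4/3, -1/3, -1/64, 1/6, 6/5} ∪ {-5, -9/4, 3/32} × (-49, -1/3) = ({-5, -9/4, 3/32} × (-49, -1/3)) ∪ ({-9, -5, -9/4, -1/64, 3/32, 6/5} × (-9/4, 3/32]) ∪ ((-9/4, 3/32) × {-49, -9, -9/4, -4/3, -1/3, -1/64, 1/6, 6/5})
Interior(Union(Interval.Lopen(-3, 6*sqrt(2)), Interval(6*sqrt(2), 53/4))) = Interval.open(-3, 53/4)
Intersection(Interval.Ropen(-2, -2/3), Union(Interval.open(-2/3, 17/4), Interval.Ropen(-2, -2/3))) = Interval.Ropen(-2, -2/3)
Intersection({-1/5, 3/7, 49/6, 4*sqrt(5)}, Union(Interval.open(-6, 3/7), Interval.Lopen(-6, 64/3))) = {-1/5, 3/7, 49/6, 4*sqrt(5)}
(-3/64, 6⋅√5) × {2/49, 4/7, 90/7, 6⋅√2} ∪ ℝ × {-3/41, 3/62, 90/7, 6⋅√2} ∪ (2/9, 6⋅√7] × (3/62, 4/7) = (ℝ × {-3/41, 3/62, 90/7, 6⋅√2}) ∪ ((2/9, 6⋅√7] × (3/62, 4/7)) ∪ ((-3/64, 6⋅√5) × {2/49, 4/7, 90/7, 6⋅√2})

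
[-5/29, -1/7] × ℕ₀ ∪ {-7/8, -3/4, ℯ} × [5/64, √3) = ([-5/29, -1/7] × ℕ₀) ∪ ({-7/8, -3/4, ℯ} × [5/64, √3))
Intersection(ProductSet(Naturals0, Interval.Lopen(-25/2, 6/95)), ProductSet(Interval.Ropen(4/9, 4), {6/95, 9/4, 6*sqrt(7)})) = ProductSet(Range(1, 4, 1), {6/95})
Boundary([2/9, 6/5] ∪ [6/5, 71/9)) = {2/9, 71/9}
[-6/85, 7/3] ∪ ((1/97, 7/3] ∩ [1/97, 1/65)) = [-6/85, 7/3]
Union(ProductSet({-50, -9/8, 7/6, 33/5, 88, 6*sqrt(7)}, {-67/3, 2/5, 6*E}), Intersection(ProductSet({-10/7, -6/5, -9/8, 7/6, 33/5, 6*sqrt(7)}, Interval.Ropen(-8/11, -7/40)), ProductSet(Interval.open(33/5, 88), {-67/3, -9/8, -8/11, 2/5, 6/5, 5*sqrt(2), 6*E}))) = Union(ProductSet({6*sqrt(7)}, {-8/11}), ProductSet({-50, -9/8, 7/6, 33/5, 88, 6*sqrt(7)}, {-67/3, 2/5, 6*E}))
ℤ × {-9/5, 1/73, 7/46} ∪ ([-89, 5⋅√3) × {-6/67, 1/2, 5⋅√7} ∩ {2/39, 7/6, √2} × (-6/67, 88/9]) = (ℤ × {-9/5, 1/73, 7/46}) ∪ ({2/39, 7/6, √2} × {1/2})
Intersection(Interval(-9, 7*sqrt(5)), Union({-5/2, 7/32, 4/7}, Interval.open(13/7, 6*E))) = Union({-5/2, 7/32, 4/7}, Interval.Lopen(13/7, 7*sqrt(5)))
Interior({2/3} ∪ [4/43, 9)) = (4/43, 9)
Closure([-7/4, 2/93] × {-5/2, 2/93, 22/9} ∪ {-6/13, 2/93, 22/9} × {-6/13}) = ({-6/13, 2/93, 22/9} × {-6/13}) ∪ ([-7/4, 2/93] × {-5/2, 2/93, 22/9})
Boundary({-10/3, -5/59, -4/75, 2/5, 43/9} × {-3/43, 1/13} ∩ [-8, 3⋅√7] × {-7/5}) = ∅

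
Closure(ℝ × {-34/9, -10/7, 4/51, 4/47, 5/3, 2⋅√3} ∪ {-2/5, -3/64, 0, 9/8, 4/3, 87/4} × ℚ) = ({-2/5, -3/64, 0, 9/8, 4/3, 87/4} × ℝ) ∪ (ℝ × {-34/9, -10/7, 4/51, 4/47, 5/3, 2⋅√3})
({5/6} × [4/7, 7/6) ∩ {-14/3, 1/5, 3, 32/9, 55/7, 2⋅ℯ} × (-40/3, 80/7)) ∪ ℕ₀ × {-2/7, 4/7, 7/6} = ℕ₀ × {-2/7, 4/7, 7/6}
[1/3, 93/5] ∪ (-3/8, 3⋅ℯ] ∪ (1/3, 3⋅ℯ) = (-3/8, 93/5]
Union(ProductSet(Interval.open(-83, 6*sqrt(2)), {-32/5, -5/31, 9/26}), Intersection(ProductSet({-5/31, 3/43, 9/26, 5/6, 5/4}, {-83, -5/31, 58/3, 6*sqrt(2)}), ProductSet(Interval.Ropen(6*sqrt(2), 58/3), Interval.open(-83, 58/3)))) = ProductSet(Interval.open(-83, 6*sqrt(2)), {-32/5, -5/31, 9/26})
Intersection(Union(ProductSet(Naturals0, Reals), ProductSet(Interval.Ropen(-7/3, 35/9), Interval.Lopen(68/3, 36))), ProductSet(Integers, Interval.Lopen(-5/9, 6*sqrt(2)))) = ProductSet(Naturals0, Interval.Lopen(-5/9, 6*sqrt(2)))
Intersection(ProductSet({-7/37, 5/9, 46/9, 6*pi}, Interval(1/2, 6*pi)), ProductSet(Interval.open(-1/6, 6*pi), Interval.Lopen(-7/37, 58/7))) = ProductSet({5/9, 46/9}, Interval(1/2, 58/7))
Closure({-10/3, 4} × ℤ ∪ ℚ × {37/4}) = (ℝ × {37/4}) ∪ ({-10/3, 4} × ℤ)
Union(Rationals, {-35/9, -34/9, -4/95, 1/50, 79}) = Rationals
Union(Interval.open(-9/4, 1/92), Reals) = Interval(-oo, oo)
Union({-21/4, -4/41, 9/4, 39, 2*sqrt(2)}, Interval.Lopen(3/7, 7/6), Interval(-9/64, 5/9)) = Union({-21/4, 9/4, 39, 2*sqrt(2)}, Interval(-9/64, 7/6))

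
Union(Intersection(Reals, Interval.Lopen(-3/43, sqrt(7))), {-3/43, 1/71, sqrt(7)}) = Interval(-3/43, sqrt(7))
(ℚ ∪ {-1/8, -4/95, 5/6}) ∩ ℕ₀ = ℕ₀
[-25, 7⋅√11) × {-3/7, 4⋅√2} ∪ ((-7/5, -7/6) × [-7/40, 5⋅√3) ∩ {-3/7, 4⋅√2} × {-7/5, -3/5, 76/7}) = [-25, 7⋅√11) × {-3/7, 4⋅√2}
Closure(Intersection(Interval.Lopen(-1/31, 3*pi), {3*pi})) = {3*pi}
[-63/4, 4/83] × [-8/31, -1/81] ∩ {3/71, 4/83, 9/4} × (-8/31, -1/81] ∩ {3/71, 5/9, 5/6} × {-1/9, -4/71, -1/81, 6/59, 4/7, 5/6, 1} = {3/71} × {-1/9, -4/71, -1/81}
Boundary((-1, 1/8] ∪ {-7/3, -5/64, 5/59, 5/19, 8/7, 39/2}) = {-7/3, -1, 1/8, 5/19, 8/7, 39/2}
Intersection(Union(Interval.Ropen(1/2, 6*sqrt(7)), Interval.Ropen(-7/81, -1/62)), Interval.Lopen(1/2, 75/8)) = Interval.Lopen(1/2, 75/8)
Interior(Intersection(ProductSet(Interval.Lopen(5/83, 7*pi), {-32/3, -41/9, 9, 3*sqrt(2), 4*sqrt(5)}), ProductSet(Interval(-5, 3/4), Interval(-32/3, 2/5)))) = EmptySet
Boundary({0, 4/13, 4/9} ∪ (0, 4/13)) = {0, 4/13, 4/9}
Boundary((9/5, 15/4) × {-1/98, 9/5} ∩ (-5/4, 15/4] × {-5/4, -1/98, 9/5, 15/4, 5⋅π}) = [9/5, 15/4] × {-1/98, 9/5}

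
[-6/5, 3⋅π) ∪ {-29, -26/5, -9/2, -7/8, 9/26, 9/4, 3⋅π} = {-29, -26/5, -9/2} ∪ [-6/5, 3⋅π]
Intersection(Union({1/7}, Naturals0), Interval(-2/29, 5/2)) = Union({1/7}, Range(0, 3, 1))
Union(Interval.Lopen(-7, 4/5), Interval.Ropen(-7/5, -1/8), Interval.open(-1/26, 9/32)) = Interval.Lopen(-7, 4/5)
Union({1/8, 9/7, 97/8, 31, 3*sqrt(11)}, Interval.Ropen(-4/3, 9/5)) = Union({97/8, 31, 3*sqrt(11)}, Interval.Ropen(-4/3, 9/5))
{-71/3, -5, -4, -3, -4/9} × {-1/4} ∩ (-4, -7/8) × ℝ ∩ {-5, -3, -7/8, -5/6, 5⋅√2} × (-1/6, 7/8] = ∅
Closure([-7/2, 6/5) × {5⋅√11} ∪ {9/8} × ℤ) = ({9/8} × ℤ) ∪ ([-7/2, 6/5] × {5⋅√11})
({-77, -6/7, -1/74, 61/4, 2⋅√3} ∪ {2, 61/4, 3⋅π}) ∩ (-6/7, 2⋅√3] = {-1/74, 2, 2⋅√3}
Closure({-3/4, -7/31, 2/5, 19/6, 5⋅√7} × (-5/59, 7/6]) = {-3/4, -7/31, 2/5, 19/6, 5⋅√7} × [-5/59, 7/6]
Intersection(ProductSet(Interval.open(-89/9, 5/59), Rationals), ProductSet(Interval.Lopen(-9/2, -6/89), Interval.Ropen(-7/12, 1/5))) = ProductSet(Interval.Lopen(-9/2, -6/89), Intersection(Interval.Ropen(-7/12, 1/5), Rationals))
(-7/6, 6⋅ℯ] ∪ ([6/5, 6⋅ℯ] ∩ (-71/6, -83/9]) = (-7/6, 6⋅ℯ]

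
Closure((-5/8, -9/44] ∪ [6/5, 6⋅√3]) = [-5/8, -9/44] ∪ [6/5, 6⋅√3]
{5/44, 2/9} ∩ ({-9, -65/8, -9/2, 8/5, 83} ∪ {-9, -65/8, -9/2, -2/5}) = ∅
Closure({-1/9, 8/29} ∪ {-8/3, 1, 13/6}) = {-8/3, -1/9, 8/29, 1, 13/6}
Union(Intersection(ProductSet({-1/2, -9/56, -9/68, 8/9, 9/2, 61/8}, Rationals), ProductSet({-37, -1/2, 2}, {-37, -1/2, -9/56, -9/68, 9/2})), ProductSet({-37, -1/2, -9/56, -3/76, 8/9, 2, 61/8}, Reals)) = ProductSet({-37, -1/2, -9/56, -3/76, 8/9, 2, 61/8}, Reals)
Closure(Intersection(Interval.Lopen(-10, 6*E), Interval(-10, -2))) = Interval(-10, -2)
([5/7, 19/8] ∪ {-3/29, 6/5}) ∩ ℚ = {-3/29} ∪ (ℚ ∩ [5/7, 19/8])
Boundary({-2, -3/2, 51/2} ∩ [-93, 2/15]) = {-2, -3/2}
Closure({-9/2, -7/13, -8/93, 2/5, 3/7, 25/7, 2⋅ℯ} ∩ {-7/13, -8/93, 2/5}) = {-7/13, -8/93, 2/5}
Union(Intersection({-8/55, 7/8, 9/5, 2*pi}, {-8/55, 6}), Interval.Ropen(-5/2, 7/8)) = Interval.Ropen(-5/2, 7/8)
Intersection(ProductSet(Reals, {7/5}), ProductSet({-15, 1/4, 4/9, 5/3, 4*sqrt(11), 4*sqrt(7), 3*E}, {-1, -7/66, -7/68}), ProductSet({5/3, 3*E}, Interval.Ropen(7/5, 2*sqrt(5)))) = EmptySet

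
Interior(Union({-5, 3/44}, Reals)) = Reals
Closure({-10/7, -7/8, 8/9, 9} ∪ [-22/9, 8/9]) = [-22/9, 8/9] ∪ {9}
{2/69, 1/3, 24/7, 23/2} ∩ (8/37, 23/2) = {1/3, 24/7}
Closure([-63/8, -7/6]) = [-63/8, -7/6]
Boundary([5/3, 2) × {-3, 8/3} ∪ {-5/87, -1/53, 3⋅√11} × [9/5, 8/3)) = ([5/3, 2] × {-3, 8/3}) ∪ ({-5/87, -1/53, 3⋅√11} × [9/5, 8/3])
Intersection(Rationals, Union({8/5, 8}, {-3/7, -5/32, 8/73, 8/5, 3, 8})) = {-3/7, -5/32, 8/73, 8/5, 3, 8}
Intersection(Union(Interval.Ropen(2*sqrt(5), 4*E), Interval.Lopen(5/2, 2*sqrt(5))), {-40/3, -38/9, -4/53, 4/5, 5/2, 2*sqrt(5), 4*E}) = {2*sqrt(5)}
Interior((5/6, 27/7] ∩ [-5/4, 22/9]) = (5/6, 22/9)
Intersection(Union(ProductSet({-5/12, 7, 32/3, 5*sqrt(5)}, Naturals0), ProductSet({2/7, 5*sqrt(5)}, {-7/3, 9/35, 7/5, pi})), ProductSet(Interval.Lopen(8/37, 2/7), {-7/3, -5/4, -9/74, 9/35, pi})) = ProductSet({2/7}, {-7/3, 9/35, pi})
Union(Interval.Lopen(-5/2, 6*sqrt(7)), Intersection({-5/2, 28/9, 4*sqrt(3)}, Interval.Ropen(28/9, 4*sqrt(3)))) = Interval.Lopen(-5/2, 6*sqrt(7))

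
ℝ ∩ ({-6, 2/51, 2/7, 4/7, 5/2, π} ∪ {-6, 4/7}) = {-6, 2/51, 2/7, 4/7, 5/2, π}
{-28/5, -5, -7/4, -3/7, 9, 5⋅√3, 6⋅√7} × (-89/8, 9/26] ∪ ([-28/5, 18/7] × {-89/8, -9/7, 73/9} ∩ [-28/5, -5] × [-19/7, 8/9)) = ([-28/5, -5] × {-9/7}) ∪ ({-28/5, -5, -7/4, -3/7, 9, 5⋅√3, 6⋅√7} × (-89/8, 9/26])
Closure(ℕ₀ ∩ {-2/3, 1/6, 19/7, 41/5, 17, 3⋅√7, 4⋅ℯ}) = {17}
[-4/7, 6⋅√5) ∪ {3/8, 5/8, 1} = [-4/7, 6⋅√5)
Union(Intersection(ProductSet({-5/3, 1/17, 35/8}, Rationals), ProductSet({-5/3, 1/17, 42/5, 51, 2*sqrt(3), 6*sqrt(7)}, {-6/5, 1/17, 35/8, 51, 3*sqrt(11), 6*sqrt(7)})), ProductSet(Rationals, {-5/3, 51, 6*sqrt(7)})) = Union(ProductSet({-5/3, 1/17}, {-6/5, 1/17, 35/8, 51}), ProductSet(Rationals, {-5/3, 51, 6*sqrt(7)}))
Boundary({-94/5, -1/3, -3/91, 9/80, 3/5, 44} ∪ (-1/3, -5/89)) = {-94/5, -1/3, -5/89, -3/91, 9/80, 3/5, 44}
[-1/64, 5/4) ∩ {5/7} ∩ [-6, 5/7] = {5/7}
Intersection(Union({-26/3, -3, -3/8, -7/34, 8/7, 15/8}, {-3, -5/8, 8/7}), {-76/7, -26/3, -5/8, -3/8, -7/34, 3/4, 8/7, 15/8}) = {-26/3, -5/8, -3/8, -7/34, 8/7, 15/8}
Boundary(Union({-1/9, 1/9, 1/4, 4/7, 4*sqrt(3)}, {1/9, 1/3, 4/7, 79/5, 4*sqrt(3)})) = {-1/9, 1/9, 1/4, 1/3, 4/7, 79/5, 4*sqrt(3)}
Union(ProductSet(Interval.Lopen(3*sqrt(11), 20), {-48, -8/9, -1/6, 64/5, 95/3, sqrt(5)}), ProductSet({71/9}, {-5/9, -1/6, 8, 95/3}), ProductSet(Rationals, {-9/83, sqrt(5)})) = Union(ProductSet({71/9}, {-5/9, -1/6, 8, 95/3}), ProductSet(Interval.Lopen(3*sqrt(11), 20), {-48, -8/9, -1/6, 64/5, 95/3, sqrt(5)}), ProductSet(Rationals, {-9/83, sqrt(5)}))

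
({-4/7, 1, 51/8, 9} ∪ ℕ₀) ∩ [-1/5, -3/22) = ∅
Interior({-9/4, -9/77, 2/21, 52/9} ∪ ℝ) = ℝ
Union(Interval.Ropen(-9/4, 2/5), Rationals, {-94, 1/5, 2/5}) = Union(Interval(-9/4, 2/5), Rationals)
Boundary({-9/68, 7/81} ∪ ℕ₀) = {-9/68, 7/81} ∪ ℕ₀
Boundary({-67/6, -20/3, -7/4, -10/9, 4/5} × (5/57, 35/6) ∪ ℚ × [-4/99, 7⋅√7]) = ℝ × [-4/99, 7⋅√7]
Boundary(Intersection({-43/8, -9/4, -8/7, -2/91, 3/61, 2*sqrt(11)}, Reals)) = {-43/8, -9/4, -8/7, -2/91, 3/61, 2*sqrt(11)}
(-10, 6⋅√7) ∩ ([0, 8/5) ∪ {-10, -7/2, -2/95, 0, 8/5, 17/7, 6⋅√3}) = {-7/2, -2/95, 17/7, 6⋅√3} ∪ [0, 8/5]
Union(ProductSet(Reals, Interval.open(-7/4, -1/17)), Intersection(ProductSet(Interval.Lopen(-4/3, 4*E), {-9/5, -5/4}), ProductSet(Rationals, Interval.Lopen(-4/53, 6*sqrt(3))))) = ProductSet(Reals, Interval.open(-7/4, -1/17))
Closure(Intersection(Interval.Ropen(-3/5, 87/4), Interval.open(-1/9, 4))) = Interval(-1/9, 4)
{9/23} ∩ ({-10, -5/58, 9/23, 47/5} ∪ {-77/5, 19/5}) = {9/23}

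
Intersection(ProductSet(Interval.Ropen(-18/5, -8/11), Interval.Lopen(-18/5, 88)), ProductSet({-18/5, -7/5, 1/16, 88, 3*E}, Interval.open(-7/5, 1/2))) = ProductSet({-18/5, -7/5}, Interval.open(-7/5, 1/2))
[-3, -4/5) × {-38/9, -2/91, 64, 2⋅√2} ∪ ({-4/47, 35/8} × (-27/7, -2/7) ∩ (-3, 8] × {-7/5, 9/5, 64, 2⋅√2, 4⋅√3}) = ({-4/47, 35/8} × {-7/5}) ∪ ([-3, -4/5) × {-38/9, -2/91, 64, 2⋅√2})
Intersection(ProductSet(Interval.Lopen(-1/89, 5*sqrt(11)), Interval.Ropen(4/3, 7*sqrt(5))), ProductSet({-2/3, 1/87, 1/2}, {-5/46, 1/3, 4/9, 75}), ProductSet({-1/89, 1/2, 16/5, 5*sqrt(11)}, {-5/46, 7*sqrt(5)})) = EmptySet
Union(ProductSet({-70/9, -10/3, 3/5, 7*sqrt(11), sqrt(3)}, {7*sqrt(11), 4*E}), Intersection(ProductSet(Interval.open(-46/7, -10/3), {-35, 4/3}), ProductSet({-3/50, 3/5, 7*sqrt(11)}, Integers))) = ProductSet({-70/9, -10/3, 3/5, 7*sqrt(11), sqrt(3)}, {7*sqrt(11), 4*E})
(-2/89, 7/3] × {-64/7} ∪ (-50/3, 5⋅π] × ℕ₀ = ((-2/89, 7/3] × {-64/7}) ∪ ((-50/3, 5⋅π] × ℕ₀)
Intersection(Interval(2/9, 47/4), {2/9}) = {2/9}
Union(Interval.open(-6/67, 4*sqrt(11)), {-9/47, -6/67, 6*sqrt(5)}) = Union({-9/47, 6*sqrt(5)}, Interval.Ropen(-6/67, 4*sqrt(11)))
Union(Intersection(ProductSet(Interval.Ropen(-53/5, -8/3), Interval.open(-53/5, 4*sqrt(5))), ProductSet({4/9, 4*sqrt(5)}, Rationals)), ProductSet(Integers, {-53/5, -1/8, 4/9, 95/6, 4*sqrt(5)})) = ProductSet(Integers, {-53/5, -1/8, 4/9, 95/6, 4*sqrt(5)})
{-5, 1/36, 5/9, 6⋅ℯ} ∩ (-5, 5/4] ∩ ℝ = {1/36, 5/9}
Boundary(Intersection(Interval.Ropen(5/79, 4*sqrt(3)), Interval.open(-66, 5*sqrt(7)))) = {5/79, 4*sqrt(3)}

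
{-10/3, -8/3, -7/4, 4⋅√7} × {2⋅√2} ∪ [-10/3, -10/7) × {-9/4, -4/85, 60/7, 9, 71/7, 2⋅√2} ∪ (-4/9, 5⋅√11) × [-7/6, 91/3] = ((-4/9, 5⋅√11) × [-7/6, 91/3]) ∪ ({-10/3, -8/3, -7/4, 4⋅√7} × {2⋅√2}) ∪ ([-10/3, -10/7) × {-9/4, -4/85, 60/7, 9, 71/7, 2⋅√2})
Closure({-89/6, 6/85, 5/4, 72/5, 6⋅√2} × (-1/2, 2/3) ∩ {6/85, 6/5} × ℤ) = {6/85} × {0}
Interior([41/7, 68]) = (41/7, 68)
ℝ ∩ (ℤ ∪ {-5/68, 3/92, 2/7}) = ℤ ∪ {-5/68, 3/92, 2/7}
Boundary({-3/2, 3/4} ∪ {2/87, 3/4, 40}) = {-3/2, 2/87, 3/4, 40}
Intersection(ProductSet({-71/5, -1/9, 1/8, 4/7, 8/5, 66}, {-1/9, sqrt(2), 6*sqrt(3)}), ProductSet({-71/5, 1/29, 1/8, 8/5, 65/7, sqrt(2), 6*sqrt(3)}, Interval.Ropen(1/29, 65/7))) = ProductSet({-71/5, 1/8, 8/5}, {sqrt(2)})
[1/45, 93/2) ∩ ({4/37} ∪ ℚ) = ℚ ∩ [1/45, 93/2)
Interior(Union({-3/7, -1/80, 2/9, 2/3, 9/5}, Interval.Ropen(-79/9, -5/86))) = Interval.open(-79/9, -5/86)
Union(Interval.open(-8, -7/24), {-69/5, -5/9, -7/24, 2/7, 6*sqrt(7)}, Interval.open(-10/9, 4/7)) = Union({-69/5, 6*sqrt(7)}, Interval.open(-8, 4/7))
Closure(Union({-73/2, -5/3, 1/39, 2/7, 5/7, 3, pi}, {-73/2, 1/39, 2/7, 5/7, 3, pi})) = {-73/2, -5/3, 1/39, 2/7, 5/7, 3, pi}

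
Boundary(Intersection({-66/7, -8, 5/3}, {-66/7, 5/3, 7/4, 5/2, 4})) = {-66/7, 5/3}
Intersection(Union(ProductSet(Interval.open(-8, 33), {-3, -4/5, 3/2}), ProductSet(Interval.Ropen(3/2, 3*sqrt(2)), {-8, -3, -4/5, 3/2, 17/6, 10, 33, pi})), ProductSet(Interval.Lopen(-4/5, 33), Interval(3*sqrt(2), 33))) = ProductSet(Interval.Ropen(3/2, 3*sqrt(2)), {10, 33})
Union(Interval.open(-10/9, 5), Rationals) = Union(Interval(-10/9, 5), Rationals)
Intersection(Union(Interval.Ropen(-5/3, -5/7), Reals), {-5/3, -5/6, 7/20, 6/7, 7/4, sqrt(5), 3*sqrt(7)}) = {-5/3, -5/6, 7/20, 6/7, 7/4, sqrt(5), 3*sqrt(7)}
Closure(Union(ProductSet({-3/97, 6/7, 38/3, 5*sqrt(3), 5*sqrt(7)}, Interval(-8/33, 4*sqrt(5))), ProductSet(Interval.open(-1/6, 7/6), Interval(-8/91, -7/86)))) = Union(ProductSet({-3/97, 6/7, 38/3, 5*sqrt(3), 5*sqrt(7)}, Interval(-8/33, 4*sqrt(5))), ProductSet(Interval(-1/6, 7/6), Interval(-8/91, -7/86)))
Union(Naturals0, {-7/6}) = Union({-7/6}, Naturals0)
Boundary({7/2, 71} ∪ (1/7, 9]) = {1/7, 9, 71}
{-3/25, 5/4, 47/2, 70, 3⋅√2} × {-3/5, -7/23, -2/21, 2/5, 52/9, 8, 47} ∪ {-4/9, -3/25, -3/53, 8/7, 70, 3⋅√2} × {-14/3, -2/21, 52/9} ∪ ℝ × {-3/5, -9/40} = (ℝ × {-3/5, -9/40}) ∪ ({-4/9, -3/25, -3/53, 8/7, 70, 3⋅√2} × {-14/3, -2/21, 52/9}) ∪ ({-3/25, 5/4, 47/2, 70, 3⋅√2} × {-3/5, -7/23, -2/21, 2/5, 52/9, 8, 47})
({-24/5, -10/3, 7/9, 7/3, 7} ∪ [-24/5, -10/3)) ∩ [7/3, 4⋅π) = {7/3, 7}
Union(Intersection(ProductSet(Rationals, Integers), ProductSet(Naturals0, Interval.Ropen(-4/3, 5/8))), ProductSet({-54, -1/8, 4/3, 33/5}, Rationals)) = Union(ProductSet({-54, -1/8, 4/3, 33/5}, Rationals), ProductSet(Naturals0, Range(-1, 1, 1)))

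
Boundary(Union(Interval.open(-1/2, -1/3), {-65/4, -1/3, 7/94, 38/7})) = {-65/4, -1/2, -1/3, 7/94, 38/7}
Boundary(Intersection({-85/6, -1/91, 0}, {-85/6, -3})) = {-85/6}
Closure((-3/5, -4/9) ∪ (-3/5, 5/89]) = [-3/5, 5/89]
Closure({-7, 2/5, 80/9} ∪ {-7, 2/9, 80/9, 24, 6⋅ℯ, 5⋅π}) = {-7, 2/9, 2/5, 80/9, 24, 6⋅ℯ, 5⋅π}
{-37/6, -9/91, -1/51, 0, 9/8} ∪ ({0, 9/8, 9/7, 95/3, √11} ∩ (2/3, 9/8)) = {-37/6, -9/91, -1/51, 0, 9/8}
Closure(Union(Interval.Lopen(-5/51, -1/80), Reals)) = Interval(-oo, oo)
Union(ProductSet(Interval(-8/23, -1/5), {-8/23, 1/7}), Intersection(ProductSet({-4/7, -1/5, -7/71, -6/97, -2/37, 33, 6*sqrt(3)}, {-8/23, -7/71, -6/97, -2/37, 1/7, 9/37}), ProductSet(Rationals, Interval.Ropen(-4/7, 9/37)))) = Union(ProductSet({-4/7, -1/5, -7/71, -6/97, -2/37, 33}, {-8/23, -7/71, -6/97, -2/37, 1/7}), ProductSet(Interval(-8/23, -1/5), {-8/23, 1/7}))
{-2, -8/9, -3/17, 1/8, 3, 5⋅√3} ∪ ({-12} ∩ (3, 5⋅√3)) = {-2, -8/9, -3/17, 1/8, 3, 5⋅√3}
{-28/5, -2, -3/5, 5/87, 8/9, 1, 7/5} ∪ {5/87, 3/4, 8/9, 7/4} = {-28/5, -2, -3/5, 5/87, 3/4, 8/9, 1, 7/5, 7/4}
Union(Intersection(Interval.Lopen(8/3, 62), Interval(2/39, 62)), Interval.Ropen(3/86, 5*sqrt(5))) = Interval(3/86, 62)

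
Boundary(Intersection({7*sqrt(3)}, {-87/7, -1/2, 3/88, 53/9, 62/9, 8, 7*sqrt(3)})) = {7*sqrt(3)}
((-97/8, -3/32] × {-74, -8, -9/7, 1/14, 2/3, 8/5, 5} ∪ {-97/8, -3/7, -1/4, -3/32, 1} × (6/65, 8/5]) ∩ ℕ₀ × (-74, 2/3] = {1} × (6/65, 2/3]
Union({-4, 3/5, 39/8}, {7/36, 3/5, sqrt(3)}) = {-4, 7/36, 3/5, 39/8, sqrt(3)}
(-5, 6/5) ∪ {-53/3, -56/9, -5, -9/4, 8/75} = {-53/3, -56/9} ∪ [-5, 6/5)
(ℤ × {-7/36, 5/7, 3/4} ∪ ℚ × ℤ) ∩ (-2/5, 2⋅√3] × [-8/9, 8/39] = ({0, 1, 2, 3} × {-7/36}) ∪ ((ℚ ∩ (-2/5, 2⋅√3]) × {0})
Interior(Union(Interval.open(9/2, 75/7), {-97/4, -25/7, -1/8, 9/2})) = Interval.open(9/2, 75/7)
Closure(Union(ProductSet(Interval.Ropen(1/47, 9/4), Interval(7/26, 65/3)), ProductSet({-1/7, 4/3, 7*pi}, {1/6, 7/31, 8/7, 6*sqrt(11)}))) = Union(ProductSet({-1/7, 4/3, 7*pi}, {1/6, 7/31, 8/7, 6*sqrt(11)}), ProductSet(Interval(1/47, 9/4), Interval(7/26, 65/3)))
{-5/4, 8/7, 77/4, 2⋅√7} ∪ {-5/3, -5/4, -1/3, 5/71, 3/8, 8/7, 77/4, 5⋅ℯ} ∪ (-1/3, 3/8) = {-5/3, -5/4, 8/7, 77/4, 2⋅√7, 5⋅ℯ} ∪ [-1/3, 3/8]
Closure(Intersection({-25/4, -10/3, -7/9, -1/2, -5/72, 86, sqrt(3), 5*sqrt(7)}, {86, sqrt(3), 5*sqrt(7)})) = {86, sqrt(3), 5*sqrt(7)}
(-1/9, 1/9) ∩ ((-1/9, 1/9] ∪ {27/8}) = (-1/9, 1/9)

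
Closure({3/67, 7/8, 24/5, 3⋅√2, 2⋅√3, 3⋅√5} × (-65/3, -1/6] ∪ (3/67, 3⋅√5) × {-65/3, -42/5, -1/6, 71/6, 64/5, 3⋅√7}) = ([3/67, 3⋅√5] × {-65/3, -42/5, -1/6, 71/6, 64/5, 3⋅√7}) ∪ ({3/67, 7/8, 24/5, 3⋅√2, 2⋅√3, 3⋅√5} × [-65/3, -1/6])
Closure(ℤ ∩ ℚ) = ℤ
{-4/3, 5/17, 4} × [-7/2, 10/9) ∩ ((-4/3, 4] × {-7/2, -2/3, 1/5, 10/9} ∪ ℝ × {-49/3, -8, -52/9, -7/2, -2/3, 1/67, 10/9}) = ({5/17, 4} × {-7/2, -2/3, 1/5}) ∪ ({-4/3, 5/17, 4} × {-7/2, -2/3, 1/67})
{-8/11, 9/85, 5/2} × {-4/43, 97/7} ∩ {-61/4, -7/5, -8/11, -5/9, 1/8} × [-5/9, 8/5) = {-8/11} × {-4/43}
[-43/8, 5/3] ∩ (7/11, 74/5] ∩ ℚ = ℚ ∩ (7/11, 5/3]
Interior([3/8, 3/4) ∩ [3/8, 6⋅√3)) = (3/8, 3/4)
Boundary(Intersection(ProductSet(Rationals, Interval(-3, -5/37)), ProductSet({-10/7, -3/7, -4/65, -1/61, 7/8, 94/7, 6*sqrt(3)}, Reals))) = ProductSet({-10/7, -3/7, -4/65, -1/61, 7/8, 94/7}, Interval(-3, -5/37))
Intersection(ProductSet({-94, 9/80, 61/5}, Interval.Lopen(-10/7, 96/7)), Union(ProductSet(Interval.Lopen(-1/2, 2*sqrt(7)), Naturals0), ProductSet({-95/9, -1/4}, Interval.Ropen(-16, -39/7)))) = ProductSet({9/80}, Range(0, 14, 1))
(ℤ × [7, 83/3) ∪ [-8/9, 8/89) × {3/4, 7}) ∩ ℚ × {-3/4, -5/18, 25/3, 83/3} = ℤ × {25/3}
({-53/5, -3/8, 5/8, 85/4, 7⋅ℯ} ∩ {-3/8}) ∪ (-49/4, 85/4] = (-49/4, 85/4]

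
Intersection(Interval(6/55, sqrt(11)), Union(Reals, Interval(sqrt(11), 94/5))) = Interval(6/55, sqrt(11))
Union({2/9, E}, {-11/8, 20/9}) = {-11/8, 2/9, 20/9, E}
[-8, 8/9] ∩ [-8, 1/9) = [-8, 1/9)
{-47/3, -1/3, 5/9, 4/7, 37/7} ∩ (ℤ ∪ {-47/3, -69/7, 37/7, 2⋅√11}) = {-47/3, 37/7}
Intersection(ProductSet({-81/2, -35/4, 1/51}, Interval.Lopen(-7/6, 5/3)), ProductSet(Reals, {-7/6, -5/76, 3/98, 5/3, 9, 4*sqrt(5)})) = ProductSet({-81/2, -35/4, 1/51}, {-5/76, 3/98, 5/3})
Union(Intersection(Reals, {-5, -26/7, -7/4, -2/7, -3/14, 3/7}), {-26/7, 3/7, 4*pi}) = {-5, -26/7, -7/4, -2/7, -3/14, 3/7, 4*pi}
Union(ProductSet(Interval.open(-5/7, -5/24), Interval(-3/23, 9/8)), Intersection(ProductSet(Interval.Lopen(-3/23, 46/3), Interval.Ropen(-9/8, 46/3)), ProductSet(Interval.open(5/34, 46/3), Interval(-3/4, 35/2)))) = Union(ProductSet(Interval.open(-5/7, -5/24), Interval(-3/23, 9/8)), ProductSet(Interval.open(5/34, 46/3), Interval.Ropen(-3/4, 46/3)))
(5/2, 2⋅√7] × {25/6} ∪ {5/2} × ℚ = ({5/2} × ℚ) ∪ ((5/2, 2⋅√7] × {25/6})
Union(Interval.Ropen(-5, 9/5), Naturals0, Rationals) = Union(Interval(-5, 9/5), Rationals)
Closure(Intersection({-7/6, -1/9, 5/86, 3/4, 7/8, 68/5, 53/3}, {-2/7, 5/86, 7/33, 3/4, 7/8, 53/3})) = {5/86, 3/4, 7/8, 53/3}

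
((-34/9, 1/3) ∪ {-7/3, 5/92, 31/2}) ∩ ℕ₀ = {0}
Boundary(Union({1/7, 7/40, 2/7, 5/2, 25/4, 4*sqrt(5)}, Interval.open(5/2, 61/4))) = {1/7, 7/40, 2/7, 5/2, 61/4}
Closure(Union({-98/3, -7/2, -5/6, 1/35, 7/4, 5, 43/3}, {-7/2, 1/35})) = {-98/3, -7/2, -5/6, 1/35, 7/4, 5, 43/3}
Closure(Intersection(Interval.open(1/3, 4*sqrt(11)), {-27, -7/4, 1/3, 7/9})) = {7/9}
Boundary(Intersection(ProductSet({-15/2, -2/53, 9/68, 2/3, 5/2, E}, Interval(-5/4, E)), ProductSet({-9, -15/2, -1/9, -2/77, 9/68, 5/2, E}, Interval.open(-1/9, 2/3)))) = ProductSet({-15/2, 9/68, 5/2, E}, Interval(-1/9, 2/3))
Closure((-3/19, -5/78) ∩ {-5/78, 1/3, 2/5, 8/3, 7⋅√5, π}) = ∅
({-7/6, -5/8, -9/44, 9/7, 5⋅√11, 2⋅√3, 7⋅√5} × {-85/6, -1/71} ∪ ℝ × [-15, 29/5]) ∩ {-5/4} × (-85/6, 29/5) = {-5/4} × (-85/6, 29/5)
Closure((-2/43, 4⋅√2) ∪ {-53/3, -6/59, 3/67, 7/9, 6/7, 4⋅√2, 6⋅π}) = {-53/3, -6/59, 6⋅π} ∪ [-2/43, 4⋅√2]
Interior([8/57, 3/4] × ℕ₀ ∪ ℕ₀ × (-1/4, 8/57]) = ∅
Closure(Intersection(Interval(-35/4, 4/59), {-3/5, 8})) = {-3/5}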